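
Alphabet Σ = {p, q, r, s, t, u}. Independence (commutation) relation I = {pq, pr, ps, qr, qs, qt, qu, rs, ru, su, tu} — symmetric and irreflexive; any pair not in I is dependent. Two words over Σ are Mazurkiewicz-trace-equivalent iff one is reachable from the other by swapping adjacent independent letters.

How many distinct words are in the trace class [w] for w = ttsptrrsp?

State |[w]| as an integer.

24

piece 0:t — minimal
piece 1:t rests on {0:t}
piece 2:s rests on {1:t}
piece 3:p rests on {1:t}
piece 4:t rests on {2:s, 3:p}
piece 5:r rests on {4:t}
piece 6:r rests on {5:r}
piece 7:s rests on {4:t}
piece 8:p rests on {4:t}
minimal pieces: {0:t}
ways to finish when only these pieces remain (= sum over removing one remaining piece with nothing left below it):
  1 left: {6}→1  {7}→1  {8}→1
  2 left: {5,6}→1  {6,7}→2  {6,8}→2  {7,8}→2
  3 left: {5,6,7}→3  {5,6,8}→3  {6,7,8}→6
  4 left: {5,6,7,8}→12
  5 left: {4,5,6,7,8}→12
  6 left: {2,4,5,6,7,8}→12  {3,4,5,6,7,8}→12
  7 left: {2,3,4,5,6,7,8}→24
  placing 0:t first → 24 extensions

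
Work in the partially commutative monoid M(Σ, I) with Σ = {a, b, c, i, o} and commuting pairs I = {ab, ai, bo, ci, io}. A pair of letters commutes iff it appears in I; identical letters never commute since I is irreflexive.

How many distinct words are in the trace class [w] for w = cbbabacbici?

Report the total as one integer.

0(c) covers ∅
1(b) covers 0:c
2(b) covers 1:b
3(a) covers 0:c
4(b) covers 2:b
5(a) covers 3:a
6(c) covers 4:b, 5:a
7(b) covers 6:c
8(i) covers 7:b
9(c) covers 7:b
10(i) covers 8:i
floor of heap: 0:c
completions by unplaced set U, small U first (add the entries for U minus each lowest piece of U):
  |U|=1: {9}:1  {10}:1
  |U|=2: {8,10}:1  {9,10}:2
  |U|=3: {8,9,10}:3
  |U|=4: {7,8,9,10}:3
  |U|=5: {6,7,8,9,10}:3
  |U|=6: {4,6,7,8,9,10}:3  {5,6,7,8,9,10}:3
  |U|=7: {2,4,6,7,8,9,10}:3  {3,5,6,7,8,9,10}:3  {4,5,6,7,8,9,10}:6
  |U|=8: {1,2,4,6,7,8,9,10}:3  {2,4,5,6,7,8,9,10}:9  {3,4,5,6,7,8,9,10}:9
  |U|=9: {1,2,4,5,6,7,8,9,10}:12  {2,3,4,5,6,7,8,9,10}:18
  start at 0(c): 30

30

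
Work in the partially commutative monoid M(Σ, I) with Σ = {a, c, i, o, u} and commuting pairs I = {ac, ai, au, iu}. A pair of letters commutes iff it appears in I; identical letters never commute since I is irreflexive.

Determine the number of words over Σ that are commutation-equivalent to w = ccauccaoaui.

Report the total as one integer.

126

#0=c has no predecessor
#1=c depends on [0:c]
#2=a has no predecessor
#3=u depends on [1:c]
#4=c depends on [3:u]
#5=c depends on [4:c]
#6=a depends on [2:a]
#7=o depends on [5:c, 6:a]
#8=a depends on [7:o]
#9=u depends on [7:o]
#10=i depends on [7:o]
sources: [0:c, 2:a]
N(rest) = Σ N(rest − s) over sources s of rest; N(one piece) = 1:
  size 1 → [8]=1  [9]=1  [10]=1
  size 2 → [8,9]=2  [8,10]=2  [9,10]=2
  size 3 → [8,9,10]=6
  size 4 → [7,8,9,10]=6
  size 5 → [5,7,8,9,10]=6  [6,7,8,9,10]=6
  size 6 → [2,6,7,8,9,10]=6  [4,5,7,8,9,10]=6  [5,6,7,8,9,10]=12
  size 7 → [2,5,6,7,8,9,10]=18  [3,4,5,7,8,9,10]=6  [4,5,6,7,8,9,10]=18
  size 8 → [1,3,4,5,7,8,9,10]=6  [2,4,5,6,7,8,9,10]=36  [3,4,5,6,7,8,9,10]=24
  size 9 → [0,1,3,4,5,7,8,9,10]=6  [1,3,4,5,6,7,8,9,10]=30  [2,3,4,5,6,7,8,9,10]=60
  first=0(c) contributes 90
  first=2(a) contributes 36
|[w]| = 126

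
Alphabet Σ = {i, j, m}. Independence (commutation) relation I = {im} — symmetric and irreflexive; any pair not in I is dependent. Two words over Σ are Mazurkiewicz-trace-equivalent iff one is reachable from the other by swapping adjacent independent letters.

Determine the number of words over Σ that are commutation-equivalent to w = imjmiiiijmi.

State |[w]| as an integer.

#0=i has no predecessor
#1=m has no predecessor
#2=j depends on [0:i, 1:m]
#3=m depends on [2:j]
#4=i depends on [2:j]
#5=i depends on [4:i]
#6=i depends on [5:i]
#7=i depends on [6:i]
#8=j depends on [3:m, 7:i]
#9=m depends on [8:j]
#10=i depends on [8:j]
sources: [0:i, 1:m]
N(rest) = Σ N(rest − s) over sources s of rest; N(one piece) = 1:
  size 1 → [9]=1  [10]=1
  size 2 → [9,10]=2
  size 3 → [8,9,10]=2
  size 4 → [3,8,9,10]=2  [7,8,9,10]=2
  size 5 → [3,7,8,9,10]=4  [6,7,8,9,10]=2
  size 6 → [3,6,7,8,9,10]=6  [5,6,7,8,9,10]=2
  size 7 → [3,5,6,7,8,9,10]=8  [4,5,6,7,8,9,10]=2
  size 8 → [3,4,5,6,7,8,9,10]=10
  size 9 → [2,3,4,5,6,7,8,9,10]=10
  first=0(i) contributes 10
  first=1(m) contributes 10
|[w]| = 20

20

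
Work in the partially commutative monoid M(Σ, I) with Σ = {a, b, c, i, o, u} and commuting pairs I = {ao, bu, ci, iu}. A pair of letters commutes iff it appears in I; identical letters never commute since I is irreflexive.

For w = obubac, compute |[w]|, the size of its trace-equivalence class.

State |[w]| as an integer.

drop 0:o onto floor
drop 1:b onto {0:o}
drop 2:u onto {0:o}
drop 3:b onto {1:b}
drop 4:a onto {2:u, 3:b}
drop 5:c onto {4:a}
ground layer = {0:o}
drop-orders for the pieces not yet dropped (sum over which currently-grounded one goes next):
  1 to go: {5} 1
  2 to go: {4,5} 1
  3 to go: {2,4,5} 1  {3,4,5} 1
  4 to go: {1,3,4,5} 1  {2,3,4,5} 2
  if 0:o drops first: 3 orders

3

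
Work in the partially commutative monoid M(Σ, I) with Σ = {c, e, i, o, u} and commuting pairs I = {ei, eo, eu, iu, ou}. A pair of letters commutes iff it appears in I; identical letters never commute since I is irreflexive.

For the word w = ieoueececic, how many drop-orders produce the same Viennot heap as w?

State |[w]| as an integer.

#0=i has no predecessor
#1=e has no predecessor
#2=o depends on [0:i]
#3=u has no predecessor
#4=e depends on [1:e]
#5=e depends on [4:e]
#6=c depends on [2:o, 3:u, 5:e]
#7=e depends on [6:c]
#8=c depends on [7:e]
#9=i depends on [8:c]
#10=c depends on [9:i]
sources: [0:i, 1:e, 3:u]
N(rest) = Σ N(rest − s) over sources s of rest; N(one piece) = 1:
  size 1 → [10]=1
  size 2 → [9,10]=1
  size 3 → [8,9,10]=1
  size 4 → [7,8,9,10]=1
  size 5 → [6,7,8,9,10]=1
  size 6 → [2,6,7,8,9,10]=1  [3,6,7,8,9,10]=1  [5,6,7,8,9,10]=1
  size 7 → [0,2,6,7,8,9,10]=1  [2,3,6,7,8,9,10]=2  [2,5,6,7,8,9,10]=2  [3,5,6,7,8,9,10]=2  [4,5,6,7,8,9,10]=1
  size 8 → [0,2,3,6,7,8,9,10]=3  [0,2,5,6,7,8,9,10]=3  [1,4,5,6,7,8,9,10]=1  [2,3,5,6,7,8,9,10]=6  [2,4,5,6,7,8,9,10]=3  [3,4,5,6,7,8,9,10]=3
  size 9 → [0,2,3,5,6,7,8,9,10]=12  [0,2,4,5,6,7,8,9,10]=6  [1,2,4,5,6,7,8,9,10]=4  [1,3,4,5,6,7,8,9,10]=4  [2,3,4,5,6,7,8,9,10]=12
  first=0(i) contributes 20
  first=1(e) contributes 30
  first=3(u) contributes 10
|[w]| = 60

60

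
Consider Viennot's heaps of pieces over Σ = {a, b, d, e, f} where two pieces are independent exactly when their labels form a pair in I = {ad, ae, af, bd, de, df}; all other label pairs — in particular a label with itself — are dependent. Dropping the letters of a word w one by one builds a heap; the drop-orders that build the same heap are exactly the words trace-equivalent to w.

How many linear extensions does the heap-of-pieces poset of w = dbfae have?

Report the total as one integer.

15

piece 0:d — minimal
piece 1:b — minimal
piece 2:f rests on {1:b}
piece 3:a rests on {1:b}
piece 4:e rests on {2:f}
minimal pieces: {0:d, 1:b}
ways to finish when only these pieces remain (= sum over removing one remaining piece with nothing left below it):
  1 left: {0}→1  {3}→1  {4}→1
  2 left: {0,3}→2  {0,4}→2  {2,4}→1  {3,4}→2
  3 left: {0,2,4}→3  {0,3,4}→6  {2,3,4}→3
  placing 0:d first → 3 extensions
  placing 1:b first → 12 extensions
total linear extensions = 15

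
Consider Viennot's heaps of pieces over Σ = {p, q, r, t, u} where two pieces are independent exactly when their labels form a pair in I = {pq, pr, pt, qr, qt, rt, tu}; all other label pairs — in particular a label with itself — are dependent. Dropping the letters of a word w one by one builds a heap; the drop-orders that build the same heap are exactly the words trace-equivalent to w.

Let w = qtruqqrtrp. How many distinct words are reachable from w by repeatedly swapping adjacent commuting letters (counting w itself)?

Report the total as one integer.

2700

0(q) covers ∅
1(t) covers ∅
2(r) covers ∅
3(u) covers 0:q, 2:r
4(q) covers 3:u
5(q) covers 4:q
6(r) covers 3:u
7(t) covers 1:t
8(r) covers 6:r
9(p) covers 3:u
floor of heap: 0:q, 1:t, 2:r
completions by unplaced set U, small U first (add the entries for U minus each lowest piece of U):
  |U|=1: {5}:1  {7}:1  {8}:1  {9}:1
  |U|=2: {1,7}:1  {4,5}:1  {5,7}:2  {5,8}:2  {5,9}:2  {6,8}:1  {7,8}:2  {7,9}:2  {8,9}:2
  |U|=3: {1,5,7}:3  {1,7,8}:3  {1,7,9}:3  {4,5,7}:3  {4,5,8}:3  {4,5,9}:3  {5,6,8}:3  {5,7,8}:6  {5,7,9}:6  {5,8,9}:6  {6,7,8}:3  {6,8,9}:3  {7,8,9}:6
  |U|=4: {1,4,5,7}:6  {1,5,7,8}:12  {1,5,7,9}:12  {1,6,7,8}:6  {1,7,8,9}:12  {4,5,6,8}:6  {4,5,7,8}:12  {4,5,7,9}:12  {4,5,8,9}:12  {5,6,7,8}:12  {5,6,8,9}:12  {5,7,8,9}:24  {6,7,8,9}:12
  |U|=5: {1,4,5,7,8}:30  {1,4,5,7,9}:30  {1,5,6,7,8}:30  {1,5,7,8,9}:60  {1,6,7,8,9}:30  {4,5,6,7,8}:30  {4,5,6,8,9}:30  {4,5,7,8,9}:60  {5,6,7,8,9}:60
  |U|=6: {1,4,5,6,7,8}:90  {1,4,5,7,8,9}:180  {1,5,6,7,8,9}:180  {3,4,5,6,8,9}:30  {4,5,6,7,8,9}:180
  |U|=7: {0,3,4,5,6,8,9}:30  {1,4,5,6,7,8,9}:630  {2,3,4,5,6,8,9}:30  {3,4,5,6,7,8,9}:210
  |U|=8: {0,2,3,4,5,6,8,9}:60  {0,3,4,5,6,7,8,9}:240  {1,3,4,5,6,7,8,9}:840  {2,3,4,5,6,7,8,9}:240
  start at 0(q): 1080
  start at 1(t): 540
  start at 2(r): 1080
sum over floor = 2700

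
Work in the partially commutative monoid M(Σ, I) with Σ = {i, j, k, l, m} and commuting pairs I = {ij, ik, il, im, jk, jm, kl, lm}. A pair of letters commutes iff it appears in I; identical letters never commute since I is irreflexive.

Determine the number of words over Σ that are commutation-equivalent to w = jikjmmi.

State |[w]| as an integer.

210

piece 0:j — minimal
piece 1:i — minimal
piece 2:k — minimal
piece 3:j rests on {0:j}
piece 4:m rests on {2:k}
piece 5:m rests on {4:m}
piece 6:i rests on {1:i}
minimal pieces: {0:j, 1:i, 2:k}
ways to finish when only these pieces remain (= sum over removing one remaining piece with nothing left below it):
  1 left: {3}→1  {5}→1  {6}→1
  2 left: {0,3}→1  {1,6}→1  {3,5}→2  {3,6}→2  {4,5}→1  {5,6}→2
  3 left: {0,3,5}→3  {0,3,6}→3  {1,3,6}→3  {1,5,6}→3  {2,4,5}→1  {3,4,5}→3  {3,5,6}→6  {4,5,6}→3
  4 left: {0,1,3,6}→6  {0,3,4,5}→6  {0,3,5,6}→12  {1,3,5,6}→12  {1,4,5,6}→6  {2,3,4,5}→4  {2,4,5,6}→4  {3,4,5,6}→12
  5 left: {0,1,3,5,6}→30  {0,2,3,4,5}→10  {0,3,4,5,6}→30  {1,2,4,5,6}→10  {1,3,4,5,6}→30  {2,3,4,5,6}→20
  placing 0:j first → 60 extensions
  placing 1:i first → 60 extensions
  placing 2:k first → 90 extensions
total linear extensions = 210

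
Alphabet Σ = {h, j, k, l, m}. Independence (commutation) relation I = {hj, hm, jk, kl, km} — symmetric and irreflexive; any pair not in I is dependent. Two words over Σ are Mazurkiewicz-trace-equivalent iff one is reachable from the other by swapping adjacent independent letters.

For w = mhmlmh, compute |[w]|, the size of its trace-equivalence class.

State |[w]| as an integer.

6

0(m) covers ∅
1(h) covers ∅
2(m) covers 0:m
3(l) covers 1:h, 2:m
4(m) covers 3:l
5(h) covers 3:l
floor of heap: 0:m, 1:h
completions by unplaced set U, small U first (add the entries for U minus each lowest piece of U):
  |U|=1: {4}:1  {5}:1
  |U|=2: {4,5}:2
  |U|=3: {3,4,5}:2
  |U|=4: {1,3,4,5}:2  {2,3,4,5}:2
  start at 0(m): 4
  start at 1(h): 2
sum over floor = 6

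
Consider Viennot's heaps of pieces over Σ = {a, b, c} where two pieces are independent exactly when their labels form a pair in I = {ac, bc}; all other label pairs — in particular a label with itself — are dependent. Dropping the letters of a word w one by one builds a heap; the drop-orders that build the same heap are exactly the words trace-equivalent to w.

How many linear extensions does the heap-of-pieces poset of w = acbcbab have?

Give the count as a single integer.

#0=a has no predecessor
#1=c has no predecessor
#2=b depends on [0:a]
#3=c depends on [1:c]
#4=b depends on [2:b]
#5=a depends on [4:b]
#6=b depends on [5:a]
sources: [0:a, 1:c]
N(rest) = Σ N(rest − s) over sources s of rest; N(one piece) = 1:
  size 1 → [3]=1  [6]=1
  size 2 → [1,3]=1  [3,6]=2  [5,6]=1
  size 3 → [1,3,6]=3  [3,5,6]=3  [4,5,6]=1
  size 4 → [1,3,5,6]=6  [2,4,5,6]=1  [3,4,5,6]=4
  size 5 → [0,2,4,5,6]=1  [1,3,4,5,6]=10  [2,3,4,5,6]=5
  first=0(a) contributes 15
  first=1(c) contributes 6
|[w]| = 21

21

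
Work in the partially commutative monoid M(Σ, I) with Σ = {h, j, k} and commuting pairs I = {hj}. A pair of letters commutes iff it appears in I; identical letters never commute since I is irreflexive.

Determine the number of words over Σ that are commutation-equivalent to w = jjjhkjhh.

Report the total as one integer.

12

#0=j has no predecessor
#1=j depends on [0:j]
#2=j depends on [1:j]
#3=h has no predecessor
#4=k depends on [2:j, 3:h]
#5=j depends on [4:k]
#6=h depends on [4:k]
#7=h depends on [6:h]
sources: [0:j, 3:h]
N(rest) = Σ N(rest − s) over sources s of rest; N(one piece) = 1:
  size 1 → [5]=1  [7]=1
  size 2 → [5,7]=2  [6,7]=1
  size 3 → [5,6,7]=3
  size 4 → [4,5,6,7]=3
  size 5 → [2,4,5,6,7]=3  [3,4,5,6,7]=3
  size 6 → [1,2,4,5,6,7]=3  [2,3,4,5,6,7]=6
  first=0(j) contributes 9
  first=3(h) contributes 3
|[w]| = 12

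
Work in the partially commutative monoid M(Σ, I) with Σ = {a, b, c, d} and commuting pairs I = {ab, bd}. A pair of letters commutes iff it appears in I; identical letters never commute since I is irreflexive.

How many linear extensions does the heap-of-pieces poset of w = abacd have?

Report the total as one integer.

piece 0:a — minimal
piece 1:b — minimal
piece 2:a rests on {0:a}
piece 3:c rests on {1:b, 2:a}
piece 4:d rests on {3:c}
minimal pieces: {0:a, 1:b}
ways to finish when only these pieces remain (= sum over removing one remaining piece with nothing left below it):
  1 left: {4}→1
  2 left: {3,4}→1
  3 left: {1,3,4}→1  {2,3,4}→1
  placing 0:a first → 2 extensions
  placing 1:b first → 1 extensions
total linear extensions = 3

3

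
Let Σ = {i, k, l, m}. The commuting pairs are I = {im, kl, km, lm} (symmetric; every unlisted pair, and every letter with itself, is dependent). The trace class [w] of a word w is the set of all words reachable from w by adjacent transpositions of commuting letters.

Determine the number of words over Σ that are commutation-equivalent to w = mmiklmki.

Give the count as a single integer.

drop 0:m onto floor
drop 1:m onto {0:m}
drop 2:i onto floor
drop 3:k onto {2:i}
drop 4:l onto {2:i}
drop 5:m onto {1:m}
drop 6:k onto {3:k}
drop 7:i onto {4:l, 6:k}
ground layer = {0:m, 2:i}
drop-orders for the pieces not yet dropped (sum over which currently-grounded one goes next):
  1 to go: {5} 1  {7} 1
  2 to go: {1,5} 1  {4,7} 1  {5,7} 2  {6,7} 1
  3 to go: {0,1,5} 1  {1,5,7} 3  {3,6,7} 1  {4,5,7} 3  {4,6,7} 2  {5,6,7} 3
  4 to go: {0,1,5,7} 4  {1,4,5,7} 6  {1,5,6,7} 6  {3,4,6,7} 3  {3,5,6,7} 4  {4,5,6,7} 8
  5 to go: {0,1,4,5,7} 10  {0,1,5,6,7} 10  {1,3,5,6,7} 10  {1,4,5,6,7} 20  {2,3,4,6,7} 3  {3,4,5,6,7} 15
  6 to go: {0,1,3,5,6,7} 20  {0,1,4,5,6,7} 40  {1,3,4,5,6,7} 45  {2,3,4,5,6,7} 18
  if 0:m drops first: 63 orders
  if 2:i drops first: 105 orders
heap linearizations: 168

168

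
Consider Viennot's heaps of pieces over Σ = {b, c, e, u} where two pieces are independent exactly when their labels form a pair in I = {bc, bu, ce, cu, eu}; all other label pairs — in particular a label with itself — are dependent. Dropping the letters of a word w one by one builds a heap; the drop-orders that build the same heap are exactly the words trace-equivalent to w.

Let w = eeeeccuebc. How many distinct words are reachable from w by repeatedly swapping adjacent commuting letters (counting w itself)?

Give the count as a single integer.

#0=e has no predecessor
#1=e depends on [0:e]
#2=e depends on [1:e]
#3=e depends on [2:e]
#4=c has no predecessor
#5=c depends on [4:c]
#6=u has no predecessor
#7=e depends on [3:e]
#8=b depends on [7:e]
#9=c depends on [5:c]
sources: [0:e, 4:c, 6:u]
N(rest) = Σ N(rest − s) over sources s of rest; N(one piece) = 1:
  size 1 → [6]=1  [8]=1  [9]=1
  size 2 → [5,9]=1  [6,8]=2  [6,9]=2  [7,8]=1  [8,9]=2
  size 3 → [3,7,8]=1  [4,5,9]=1  [5,6,9]=3  [5,8,9]=3  [6,7,8]=3  [6,8,9]=6  [7,8,9]=3
  size 4 → [2,3,7,8]=1  [3,6,7,8]=4  [3,7,8,9]=4  [4,5,6,9]=4  [4,5,8,9]=4  [5,6,8,9]=12  [5,7,8,9]=6  [6,7,8,9]=12
  size 5 → [1,2,3,7,8]=1  [2,3,6,7,8]=5  [2,3,7,8,9]=5  [3,5,7,8,9]=10  [3,6,7,8,9]=20  [4,5,6,8,9]=20  [4,5,7,8,9]=10  [5,6,7,8,9]=30
  size 6 → [0,1,2,3,7,8]=1  [1,2,3,6,7,8]=6  [1,2,3,7,8,9]=6  [2,3,5,7,8,9]=15  [2,3,6,7,8,9]=30  [3,4,5,7,8,9]=20  [3,5,6,7,8,9]=60  [4,5,6,7,8,9]=60
  size 7 → [0,1,2,3,6,7,8]=7  [0,1,2,3,7,8,9]=7  [1,2,3,5,7,8,9]=21  [1,2,3,6,7,8,9]=42  [2,3,4,5,7,8,9]=35  [2,3,5,6,7,8,9]=105  [3,4,5,6,7,8,9]=140
  size 8 → [0,1,2,3,5,7,8,9]=28  [0,1,2,3,6,7,8,9]=56  [1,2,3,4,5,7,8,9]=56  [1,2,3,5,6,7,8,9]=168  [2,3,4,5,6,7,8,9]=280
  first=0(e) contributes 504
  first=4(c) contributes 252
  first=6(u) contributes 84
|[w]| = 840

840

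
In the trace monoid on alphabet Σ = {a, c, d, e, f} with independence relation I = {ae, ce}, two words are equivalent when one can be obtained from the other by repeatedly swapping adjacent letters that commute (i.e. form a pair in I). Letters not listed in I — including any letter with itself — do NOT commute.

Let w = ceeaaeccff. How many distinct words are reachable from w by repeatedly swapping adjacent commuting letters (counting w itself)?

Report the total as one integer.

56

0(c) covers ∅
1(e) covers ∅
2(e) covers 1:e
3(a) covers 0:c
4(a) covers 3:a
5(e) covers 2:e
6(c) covers 4:a
7(c) covers 6:c
8(f) covers 5:e, 7:c
9(f) covers 8:f
floor of heap: 0:c, 1:e
completions by unplaced set U, small U first (add the entries for U minus each lowest piece of U):
  |U|=1: {9}:1
  |U|=2: {8,9}:1
  |U|=3: {5,8,9}:1  {7,8,9}:1
  |U|=4: {2,5,8,9}:1  {5,7,8,9}:2  {6,7,8,9}:1
  |U|=5: {1,2,5,8,9}:1  {2,5,7,8,9}:3  {4,6,7,8,9}:1  {5,6,7,8,9}:3
  |U|=6: {1,2,5,7,8,9}:4  {2,5,6,7,8,9}:6  {3,4,6,7,8,9}:1  {4,5,6,7,8,9}:4
  |U|=7: {0,3,4,6,7,8,9}:1  {1,2,5,6,7,8,9}:10  {2,4,5,6,7,8,9}:10  {3,4,5,6,7,8,9}:5
  |U|=8: {0,3,4,5,6,7,8,9}:6  {1,2,4,5,6,7,8,9}:20  {2,3,4,5,6,7,8,9}:15
  start at 0(c): 35
  start at 1(e): 21
sum over floor = 56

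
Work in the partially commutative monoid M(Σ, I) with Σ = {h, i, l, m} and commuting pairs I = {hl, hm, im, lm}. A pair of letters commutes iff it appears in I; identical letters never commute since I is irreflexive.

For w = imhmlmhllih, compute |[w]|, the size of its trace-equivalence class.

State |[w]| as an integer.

1650

drop 0:i onto floor
drop 1:m onto floor
drop 2:h onto {0:i}
drop 3:m onto {1:m}
drop 4:l onto {0:i}
drop 5:m onto {3:m}
drop 6:h onto {2:h}
drop 7:l onto {4:l}
drop 8:l onto {7:l}
drop 9:i onto {6:h, 8:l}
drop 10:h onto {9:i}
ground layer = {0:i, 1:m}
drop-orders for the pieces not yet dropped (sum over which currently-grounded one goes next):
  1 to go: {5} 1  {10} 1
  2 to go: {3,5} 1  {5,10} 2  {9,10} 1
  3 to go: {1,3,5} 1  {3,5,10} 3  {5,9,10} 3  {6,9,10} 1  {8,9,10} 1
  4 to go: {1,3,5,10} 4  {2,6,9,10} 1  {3,5,9,10} 6  {5,6,9,10} 4  {5,8,9,10} 4  {6,8,9,10} 2  {7,8,9,10} 1
  5 to go: {1,3,5,9,10} 10  {2,5,6,9,10} 5  {2,6,8,9,10} 3  {3,5,6,9,10} 10  {3,5,8,9,10} 10  {4,7,8,9,10} 1  {5,6,8,9,10} 10  {5,7,8,9,10} 5  {6,7,8,9,10} 3
  6 to go: {1,3,5,6,9,10} 20  {1,3,5,8,9,10} 20  {2,3,5,6,9,10} 15  {2,5,6,8,9,10} 18  {2,6,7,8,9,10} 6  {3,5,6,8,9,10} 30  {3,5,7,8,9,10} 15  {4,5,7,8,9,10} 6  {4,6,7,8,9,10} 4  {5,6,7,8,9,10} 18
  7 to go: {1,2,3,5,6,9,10} 35  {1,3,5,6,8,9,10} 70  {1,3,5,7,8,9,10} 35  {2,3,5,6,8,9,10} 63  {2,4,6,7,8,9,10} 10  {2,5,6,7,8,9,10} 42  {3,4,5,7,8,9,10} 21  {3,5,6,7,8,9,10} 63  {4,5,6,7,8,9,10} 28
  8 to go: {0,2,4,6,7,8,9,10} 10  {1,2,3,5,6,8,9,10} 168  {1,3,4,5,7,8,9,10} 56  {1,3,5,6,7,8,9,10} 168  {2,3,5,6,7,8,9,10} 168  {2,4,5,6,7,8,9,10} 80  {3,4,5,6,7,8,9,10} 112
  9 to go: {0,2,4,5,6,7,8,9,10} 90  {1,2,3,5,6,7,8,9,10} 504  {1,3,4,5,6,7,8,9,10} 336  {2,3,4,5,6,7,8,9,10} 360
  if 0:i drops first: 1200 orders
  if 1:m drops first: 450 orders
heap linearizations: 1650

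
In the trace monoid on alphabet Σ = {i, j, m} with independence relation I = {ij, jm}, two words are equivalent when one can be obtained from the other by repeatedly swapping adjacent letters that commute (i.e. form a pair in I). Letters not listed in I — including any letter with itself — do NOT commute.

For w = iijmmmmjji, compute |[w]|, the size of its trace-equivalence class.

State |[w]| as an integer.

#0=i has no predecessor
#1=i depends on [0:i]
#2=j has no predecessor
#3=m depends on [1:i]
#4=m depends on [3:m]
#5=m depends on [4:m]
#6=m depends on [5:m]
#7=j depends on [2:j]
#8=j depends on [7:j]
#9=i depends on [6:m]
sources: [0:i, 2:j]
N(rest) = Σ N(rest − s) over sources s of rest; N(one piece) = 1:
  size 1 → [8]=1  [9]=1
  size 2 → [6,9]=1  [7,8]=1  [8,9]=2
  size 3 → [2,7,8]=1  [5,6,9]=1  [6,8,9]=3  [7,8,9]=3
  size 4 → [2,7,8,9]=4  [4,5,6,9]=1  [5,6,8,9]=4  [6,7,8,9]=6
  size 5 → [2,6,7,8,9]=10  [3,4,5,6,9]=1  [4,5,6,8,9]=5  [5,6,7,8,9]=10
  size 6 → [1,3,4,5,6,9]=1  [2,5,6,7,8,9]=20  [3,4,5,6,8,9]=6  [4,5,6,7,8,9]=15
  size 7 → [0,1,3,4,5,6,9]=1  [1,3,4,5,6,8,9]=7  [2,4,5,6,7,8,9]=35  [3,4,5,6,7,8,9]=21
  size 8 → [0,1,3,4,5,6,8,9]=8  [1,3,4,5,6,7,8,9]=28  [2,3,4,5,6,7,8,9]=56
  first=0(i) contributes 84
  first=2(j) contributes 36
|[w]| = 120

120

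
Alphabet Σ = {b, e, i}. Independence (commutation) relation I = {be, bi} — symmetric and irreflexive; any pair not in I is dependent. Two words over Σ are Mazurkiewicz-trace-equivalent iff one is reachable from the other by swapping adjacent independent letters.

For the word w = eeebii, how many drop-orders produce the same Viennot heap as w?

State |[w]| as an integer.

6

piece 0:e — minimal
piece 1:e rests on {0:e}
piece 2:e rests on {1:e}
piece 3:b — minimal
piece 4:i rests on {2:e}
piece 5:i rests on {4:i}
minimal pieces: {0:e, 3:b}
ways to finish when only these pieces remain (= sum over removing one remaining piece with nothing left below it):
  1 left: {3}→1  {5}→1
  2 left: {3,5}→2  {4,5}→1
  3 left: {2,4,5}→1  {3,4,5}→3
  4 left: {1,2,4,5}→1  {2,3,4,5}→4
  placing 0:e first → 5 extensions
  placing 3:b first → 1 extensions
total linear extensions = 6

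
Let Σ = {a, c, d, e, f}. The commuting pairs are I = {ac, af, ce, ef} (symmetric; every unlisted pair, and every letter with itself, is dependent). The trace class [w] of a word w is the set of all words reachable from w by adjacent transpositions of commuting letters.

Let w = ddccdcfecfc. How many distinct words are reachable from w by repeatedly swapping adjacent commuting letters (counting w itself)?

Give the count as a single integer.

6

#0=d has no predecessor
#1=d depends on [0:d]
#2=c depends on [1:d]
#3=c depends on [2:c]
#4=d depends on [3:c]
#5=c depends on [4:d]
#6=f depends on [5:c]
#7=e depends on [4:d]
#8=c depends on [6:f]
#9=f depends on [8:c]
#10=c depends on [9:f]
sources: [0:d]
N(rest) = Σ N(rest − s) over sources s of rest; N(one piece) = 1:
  size 1 → [7]=1  [10]=1
  size 2 → [7,10]=2  [9,10]=1
  size 3 → [7,9,10]=3  [8,9,10]=1
  size 4 → [6,8,9,10]=1  [7,8,9,10]=4
  size 5 → [5,6,8,9,10]=1  [6,7,8,9,10]=5
  size 6 → [5,6,7,8,9,10]=6
  size 7 → [4,5,6,7,8,9,10]=6
  size 8 → [3,4,5,6,7,8,9,10]=6
  size 9 → [2,3,4,5,6,7,8,9,10]=6
  first=0(d) contributes 6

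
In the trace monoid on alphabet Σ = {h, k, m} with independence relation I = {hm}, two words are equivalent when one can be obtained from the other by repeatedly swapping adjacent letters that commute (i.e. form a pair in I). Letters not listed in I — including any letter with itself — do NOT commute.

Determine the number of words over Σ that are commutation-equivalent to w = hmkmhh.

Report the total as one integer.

6

drop 0:h onto floor
drop 1:m onto floor
drop 2:k onto {0:h, 1:m}
drop 3:m onto {2:k}
drop 4:h onto {2:k}
drop 5:h onto {4:h}
ground layer = {0:h, 1:m}
drop-orders for the pieces not yet dropped (sum over which currently-grounded one goes next):
  1 to go: {3} 1  {5} 1
  2 to go: {3,5} 2  {4,5} 1
  3 to go: {3,4,5} 3
  4 to go: {2,3,4,5} 3
  if 0:h drops first: 3 orders
  if 1:m drops first: 3 orders
heap linearizations: 6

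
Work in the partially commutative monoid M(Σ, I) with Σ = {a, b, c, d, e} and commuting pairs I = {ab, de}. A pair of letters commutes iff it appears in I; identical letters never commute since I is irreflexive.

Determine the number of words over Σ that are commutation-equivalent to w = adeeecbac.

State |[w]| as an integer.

8

piece 0:a — minimal
piece 1:d rests on {0:a}
piece 2:e rests on {0:a}
piece 3:e rests on {2:e}
piece 4:e rests on {3:e}
piece 5:c rests on {1:d, 4:e}
piece 6:b rests on {5:c}
piece 7:a rests on {5:c}
piece 8:c rests on {6:b, 7:a}
minimal pieces: {0:a}
ways to finish when only these pieces remain (= sum over removing one remaining piece with nothing left below it):
  1 left: {8}→1
  2 left: {6,8}→1  {7,8}→1
  3 left: {6,7,8}→2
  4 left: {5,6,7,8}→2
  5 left: {1,5,6,7,8}→2  {4,5,6,7,8}→2
  6 left: {1,4,5,6,7,8}→4  {3,4,5,6,7,8}→2
  7 left: {1,3,4,5,6,7,8}→6  {2,3,4,5,6,7,8}→2
  placing 0:a first → 8 extensions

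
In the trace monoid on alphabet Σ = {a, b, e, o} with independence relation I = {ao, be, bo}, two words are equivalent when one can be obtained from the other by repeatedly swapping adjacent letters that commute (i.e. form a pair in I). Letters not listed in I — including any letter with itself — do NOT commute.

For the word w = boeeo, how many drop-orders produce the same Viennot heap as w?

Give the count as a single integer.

0(b) covers ∅
1(o) covers ∅
2(e) covers 1:o
3(e) covers 2:e
4(o) covers 3:e
floor of heap: 0:b, 1:o
completions by unplaced set U, small U first (add the entries for U minus each lowest piece of U):
  |U|=1: {0}:1  {4}:1
  |U|=2: {0,4}:2  {3,4}:1
  |U|=3: {0,3,4}:3  {2,3,4}:1
  start at 0(b): 1
  start at 1(o): 4
sum over floor = 5

5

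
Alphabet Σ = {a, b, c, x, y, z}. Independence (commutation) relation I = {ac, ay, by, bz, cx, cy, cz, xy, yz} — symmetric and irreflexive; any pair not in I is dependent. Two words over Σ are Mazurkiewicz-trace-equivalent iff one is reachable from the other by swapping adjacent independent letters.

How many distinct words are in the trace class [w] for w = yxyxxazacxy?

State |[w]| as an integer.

piece 0:y — minimal
piece 1:x — minimal
piece 2:y rests on {0:y}
piece 3:x rests on {1:x}
piece 4:x rests on {3:x}
piece 5:a rests on {4:x}
piece 6:z rests on {5:a}
piece 7:a rests on {6:z}
piece 8:c — minimal
piece 9:x rests on {7:a}
piece 10:y rests on {2:y}
minimal pieces: {0:y, 1:x, 8:c}
ways to finish when only these pieces remain (= sum over removing one remaining piece with nothing left below it):
  1 left: {8}→1  {9}→1  {10}→1
  2 left: {2,10}→1  {7,9}→1  {8,9}→2  {8,10}→2  {9,10}→2
  3 left: {0,2,10}→1  {2,8,10}→3  {2,9,10}→3  {6,7,9}→1  {7,8,9}→3  {7,9,10}→3  {8,9,10}→6
  4 left: {0,2,8,10}→4  {0,2,9,10}→4  {2,7,9,10}→6  {2,8,9,10}→12  {5,6,7,9}→1  {6,7,8,9}→4  {6,7,9,10}→4  {7,8,9,10}→12
  5 left: {0,2,7,9,10}→10  {0,2,8,9,10}→20  {2,6,7,9,10}→10  {2,7,8,9,10}→30  {4,5,6,7,9}→1  {5,6,7,8,9}→5  {5,6,7,9,10}→5  {6,7,8,9,10}→20
  6 left: {0,2,6,7,9,10}→20  {0,2,7,8,9,10}→60  {2,5,6,7,9,10}→15  {2,6,7,8,9,10}→60  {3,4,5,6,7,9}→1  {4,5,6,7,8,9}→6  {4,5,6,7,9,10}→6  {5,6,7,8,9,10}→30
  7 left: {0,2,5,6,7,9,10}→35  {0,2,6,7,8,9,10}→140  {1,3,4,5,6,7,9}→1  {2,4,5,6,7,9,10}→21  {2,5,6,7,8,9,10}→105  {3,4,5,6,7,8,9}→7  {3,4,5,6,7,9,10}→7  {4,5,6,7,8,9,10}→42
  8 left: {0,2,4,5,6,7,9,10}→56  {0,2,5,6,7,8,9,10}→280  {1,3,4,5,6,7,8,9}→8  {1,3,4,5,6,7,9,10}→8  {2,3,4,5,6,7,9,10}→28  {2,4,5,6,7,8,9,10}→168  {3,4,5,6,7,8,9,10}→56
  9 left: {0,2,3,4,5,6,7,9,10}→84  {0,2,4,5,6,7,8,9,10}→504  {1,2,3,4,5,6,7,9,10}→36  {1,3,4,5,6,7,8,9,10}→72  {2,3,4,5,6,7,8,9,10}→252
  placing 0:y first → 360 extensions
  placing 1:x first → 840 extensions
  placing 8:c first → 120 extensions
total linear extensions = 1320

1320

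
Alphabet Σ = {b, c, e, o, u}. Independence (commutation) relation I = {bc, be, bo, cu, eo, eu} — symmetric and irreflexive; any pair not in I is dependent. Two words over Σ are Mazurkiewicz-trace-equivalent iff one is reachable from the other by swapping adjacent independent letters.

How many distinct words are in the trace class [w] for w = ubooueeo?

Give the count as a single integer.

#0=u has no predecessor
#1=b depends on [0:u]
#2=o depends on [0:u]
#3=o depends on [2:o]
#4=u depends on [1:b, 3:o]
#5=e has no predecessor
#6=e depends on [5:e]
#7=o depends on [4:u]
sources: [0:u, 5:e]
N(rest) = Σ N(rest − s) over sources s of rest; N(one piece) = 1:
  size 1 → [6]=1  [7]=1
  size 2 → [4,7]=1  [5,6]=1  [6,7]=2
  size 3 → [1,4,7]=1  [3,4,7]=1  [4,6,7]=3  [5,6,7]=3
  size 4 → [1,3,4,7]=2  [1,4,6,7]=4  [2,3,4,7]=1  [3,4,6,7]=4  [4,5,6,7]=6
  size 5 → [1,2,3,4,7]=3  [1,3,4,6,7]=10  [1,4,5,6,7]=10  [2,3,4,6,7]=5  [3,4,5,6,7]=10
  size 6 → [0,1,2,3,4,7]=3  [1,2,3,4,6,7]=18  [1,3,4,5,6,7]=30  [2,3,4,5,6,7]=15
  first=0(u) contributes 63
  first=5(e) contributes 21
|[w]| = 84

84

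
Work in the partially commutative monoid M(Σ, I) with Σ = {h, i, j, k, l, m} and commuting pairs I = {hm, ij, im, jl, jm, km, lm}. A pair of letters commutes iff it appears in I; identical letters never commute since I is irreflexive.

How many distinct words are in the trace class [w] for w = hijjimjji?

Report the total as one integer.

315

0(h) covers ∅
1(i) covers 0:h
2(j) covers 0:h
3(j) covers 2:j
4(i) covers 1:i
5(m) covers ∅
6(j) covers 3:j
7(j) covers 6:j
8(i) covers 4:i
floor of heap: 0:h, 5:m
completions by unplaced set U, small U first (add the entries for U minus each lowest piece of U):
  |U|=1: {5}:1  {7}:1  {8}:1
  |U|=2: {4,8}:1  {5,7}:2  {5,8}:2  {6,7}:1  {7,8}:2
  |U|=3: {1,4,8}:1  {3,6,7}:1  {4,5,8}:3  {4,7,8}:3  {5,6,7}:3  {5,7,8}:6  {6,7,8}:3
  |U|=4: {1,4,5,8}:4  {1,4,7,8}:4  {2,3,6,7}:1  {3,5,6,7}:4  {3,6,7,8}:4  {4,5,7,8}:12  {4,6,7,8}:6  {5,6,7,8}:12
  |U|=5: {1,4,5,7,8}:20  {1,4,6,7,8}:10  {2,3,5,6,7}:5  {2,3,6,7,8}:5  {3,4,6,7,8}:10  {3,5,6,7,8}:20  {4,5,6,7,8}:30
  |U|=6: {1,3,4,6,7,8}:20  {1,4,5,6,7,8}:60  {2,3,4,6,7,8}:15  {2,3,5,6,7,8}:30  {3,4,5,6,7,8}:60
  |U|=7: {1,2,3,4,6,7,8}:35  {1,3,4,5,6,7,8}:140  {2,3,4,5,6,7,8}:105
  start at 0(h): 280
  start at 5(m): 35
sum over floor = 315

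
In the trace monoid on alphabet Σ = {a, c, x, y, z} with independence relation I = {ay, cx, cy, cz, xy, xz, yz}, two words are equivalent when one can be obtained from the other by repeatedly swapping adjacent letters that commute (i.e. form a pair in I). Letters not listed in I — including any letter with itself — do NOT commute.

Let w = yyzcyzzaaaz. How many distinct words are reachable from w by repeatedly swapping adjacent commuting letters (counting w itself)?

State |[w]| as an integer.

drop 0:y onto floor
drop 1:y onto {0:y}
drop 2:z onto floor
drop 3:c onto floor
drop 4:y onto {1:y}
drop 5:z onto {2:z}
drop 6:z onto {5:z}
drop 7:a onto {3:c, 6:z}
drop 8:a onto {7:a}
drop 9:a onto {8:a}
drop 10:z onto {9:a}
ground layer = {0:y, 2:z, 3:c}
drop-orders for the pieces not yet dropped (sum over which currently-grounded one goes next):
  1 to go: {4} 1  {10} 1
  2 to go: {1,4} 1  {4,10} 2  {9,10} 1
  3 to go: {0,1,4} 1  {1,4,10} 3  {4,9,10} 3  {8,9,10} 1
  4 to go: {0,1,4,10} 4  {1,4,9,10} 6  {4,8,9,10} 4  {7,8,9,10} 1
  5 to go: {0,1,4,9,10} 10  {1,4,8,9,10} 10  {3,7,8,9,10} 1  {4,7,8,9,10} 5  {6,7,8,9,10} 1
  6 to go: {0,1,4,8,9,10} 20  {1,4,7,8,9,10} 15  {3,4,7,8,9,10} 6  {3,6,7,8,9,10} 2  {4,6,7,8,9,10} 6  {5,6,7,8,9,10} 1
  7 to go: {0,1,4,7,8,9,10} 35  {1,3,4,7,8,9,10} 21  {1,4,6,7,8,9,10} 21  {2,5,6,7,8,9,10} 1  {3,4,6,7,8,9,10} 14  {3,5,6,7,8,9,10} 3  {4,5,6,7,8,9,10} 7
  8 to go: {0,1,3,4,7,8,9,10} 56  {0,1,4,6,7,8,9,10} 56  {1,3,4,6,7,8,9,10} 56  {1,4,5,6,7,8,9,10} 28  {2,3,5,6,7,8,9,10} 4  {2,4,5,6,7,8,9,10} 8  {3,4,5,6,7,8,9,10} 24
  9 to go: {0,1,3,4,6,7,8,9,10} 168  {0,1,4,5,6,7,8,9,10} 84  {1,2,4,5,6,7,8,9,10} 36  {1,3,4,5,6,7,8,9,10} 108  {2,3,4,5,6,7,8,9,10} 36
  if 0:y drops first: 180 orders
  if 2:z drops first: 360 orders
  if 3:c drops first: 120 orders
heap linearizations: 660

660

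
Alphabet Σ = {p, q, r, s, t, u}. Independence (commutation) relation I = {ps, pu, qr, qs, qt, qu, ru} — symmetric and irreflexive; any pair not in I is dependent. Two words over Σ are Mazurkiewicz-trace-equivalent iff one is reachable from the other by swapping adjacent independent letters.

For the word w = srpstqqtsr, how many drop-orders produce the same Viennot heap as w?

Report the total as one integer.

36

drop 0:s onto floor
drop 1:r onto {0:s}
drop 2:p onto {1:r}
drop 3:s onto {1:r}
drop 4:t onto {2:p, 3:s}
drop 5:q onto {2:p}
drop 6:q onto {5:q}
drop 7:t onto {4:t}
drop 8:s onto {7:t}
drop 9:r onto {8:s}
ground layer = {0:s}
drop-orders for the pieces not yet dropped (sum over which currently-grounded one goes next):
  1 to go: {6} 1  {9} 1
  2 to go: {5,6} 1  {6,9} 2  {8,9} 1
  3 to go: {5,6,9} 3  {6,8,9} 3  {7,8,9} 1
  4 to go: {4,7,8,9} 1  {5,6,8,9} 6  {6,7,8,9} 4
  5 to go: {3,4,7,8,9} 1  {4,6,7,8,9} 5  {5,6,7,8,9} 10
  6 to go: {3,4,6,7,8,9} 6  {4,5,6,7,8,9} 15
  7 to go: {2,4,5,6,7,8,9} 15  {3,4,5,6,7,8,9} 21
  8 to go: {2,3,4,5,6,7,8,9} 36
  if 0:s drops first: 36 orders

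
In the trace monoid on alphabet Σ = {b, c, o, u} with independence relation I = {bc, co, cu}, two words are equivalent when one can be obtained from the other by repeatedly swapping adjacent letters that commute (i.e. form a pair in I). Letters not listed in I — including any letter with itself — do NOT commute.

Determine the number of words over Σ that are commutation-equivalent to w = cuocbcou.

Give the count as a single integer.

drop 0:c onto floor
drop 1:u onto floor
drop 2:o onto {1:u}
drop 3:c onto {0:c}
drop 4:b onto {2:o}
drop 5:c onto {3:c}
drop 6:o onto {4:b}
drop 7:u onto {6:o}
ground layer = {0:c, 1:u}
drop-orders for the pieces not yet dropped (sum over which currently-grounded one goes next):
  1 to go: {5} 1  {7} 1
  2 to go: {3,5} 1  {5,7} 2  {6,7} 1
  3 to go: {0,3,5} 1  {3,5,7} 3  {4,6,7} 1  {5,6,7} 3
  4 to go: {0,3,5,7} 4  {2,4,6,7} 1  {3,5,6,7} 6  {4,5,6,7} 4
  5 to go: {0,3,5,6,7} 10  {1,2,4,6,7} 1  {2,4,5,6,7} 5  {3,4,5,6,7} 10
  6 to go: {0,3,4,5,6,7} 20  {1,2,4,5,6,7} 6  {2,3,4,5,6,7} 15
  if 0:c drops first: 21 orders
  if 1:u drops first: 35 orders
heap linearizations: 56

56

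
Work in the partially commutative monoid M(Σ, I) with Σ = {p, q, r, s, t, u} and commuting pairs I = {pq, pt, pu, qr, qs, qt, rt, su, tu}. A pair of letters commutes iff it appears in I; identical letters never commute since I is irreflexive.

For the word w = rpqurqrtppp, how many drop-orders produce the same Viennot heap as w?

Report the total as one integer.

352

piece 0:r — minimal
piece 1:p rests on {0:r}
piece 2:q — minimal
piece 3:u rests on {0:r, 2:q}
piece 4:r rests on {1:p, 3:u}
piece 5:q rests on {3:u}
piece 6:r rests on {4:r}
piece 7:t — minimal
piece 8:p rests on {6:r}
piece 9:p rests on {8:p}
piece 10:p rests on {9:p}
minimal pieces: {0:r, 2:q, 7:t}
ways to finish when only these pieces remain (= sum over removing one remaining piece with nothing left below it):
  1 left: {5}→1  {7}→1  {10}→1
  2 left: {5,7}→2  {5,10}→2  {7,10}→2  {9,10}→1
  3 left: {5,7,10}→6  {5,9,10}→3  {7,9,10}→3  {8,9,10}→1
  4 left: {5,7,9,10}→12  {5,8,9,10}→4  {6,8,9,10}→1  {7,8,9,10}→4
  5 left: {4,6,8,9,10}→1  {5,6,8,9,10}→5  {5,7,8,9,10}→20  {6,7,8,9,10}→5
  6 left: {1,4,6,8,9,10}→1  {4,5,6,8,9,10}→6  {4,6,7,8,9,10}→6  {5,6,7,8,9,10}→30
  7 left: {1,4,5,6,8,9,10}→7  {1,4,6,7,8,9,10}→7  {3,4,5,6,8,9,10}→6  {4,5,6,7,8,9,10}→42
  8 left: {1,3,4,5,6,8,9,10}→13  {1,4,5,6,7,8,9,10}→56  {2,3,4,5,6,8,9,10}→6  {3,4,5,6,7,8,9,10}→48
  9 left: {0,1,3,4,5,6,8,9,10}→13  {1,2,3,4,5,6,8,9,10}→19  {1,3,4,5,6,7,8,9,10}→117  {2,3,4,5,6,7,8,9,10}→54
  placing 0:r first → 190 extensions
  placing 2:q first → 130 extensions
  placing 7:t first → 32 extensions
total linear extensions = 352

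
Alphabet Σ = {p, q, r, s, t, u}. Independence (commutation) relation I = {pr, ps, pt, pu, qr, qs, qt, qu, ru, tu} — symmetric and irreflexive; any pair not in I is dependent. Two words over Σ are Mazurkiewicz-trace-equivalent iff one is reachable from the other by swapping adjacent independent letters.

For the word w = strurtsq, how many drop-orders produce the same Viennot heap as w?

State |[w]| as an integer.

#0=s has no predecessor
#1=t depends on [0:s]
#2=r depends on [1:t]
#3=u depends on [0:s]
#4=r depends on [2:r]
#5=t depends on [4:r]
#6=s depends on [3:u, 5:t]
#7=q has no predecessor
sources: [0:s, 7:q]
N(rest) = Σ N(rest − s) over sources s of rest; N(one piece) = 1:
  size 1 → [6]=1  [7]=1
  size 2 → [3,6]=1  [5,6]=1  [6,7]=2
  size 3 → [3,5,6]=2  [3,6,7]=3  [4,5,6]=1  [5,6,7]=3
  size 4 → [2,4,5,6]=1  [3,4,5,6]=3  [3,5,6,7]=8  [4,5,6,7]=4
  size 5 → [1,2,4,5,6]=1  [2,3,4,5,6]=4  [2,4,5,6,7]=5  [3,4,5,6,7]=15
  size 6 → [1,2,3,4,5,6]=5  [1,2,4,5,6,7]=6  [2,3,4,5,6,7]=24
  first=0(s) contributes 35
  first=7(q) contributes 5
|[w]| = 40

40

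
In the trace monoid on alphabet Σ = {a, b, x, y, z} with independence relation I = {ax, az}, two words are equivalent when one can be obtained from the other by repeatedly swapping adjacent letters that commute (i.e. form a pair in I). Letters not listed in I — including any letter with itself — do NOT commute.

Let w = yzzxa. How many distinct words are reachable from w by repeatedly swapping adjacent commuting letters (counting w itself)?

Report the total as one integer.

4

0(y) covers ∅
1(z) covers 0:y
2(z) covers 1:z
3(x) covers 2:z
4(a) covers 0:y
floor of heap: 0:y
completions by unplaced set U, small U first (add the entries for U minus each lowest piece of U):
  |U|=1: {3}:1  {4}:1
  |U|=2: {2,3}:1  {3,4}:2
  |U|=3: {1,2,3}:1  {2,3,4}:3
  start at 0(y): 4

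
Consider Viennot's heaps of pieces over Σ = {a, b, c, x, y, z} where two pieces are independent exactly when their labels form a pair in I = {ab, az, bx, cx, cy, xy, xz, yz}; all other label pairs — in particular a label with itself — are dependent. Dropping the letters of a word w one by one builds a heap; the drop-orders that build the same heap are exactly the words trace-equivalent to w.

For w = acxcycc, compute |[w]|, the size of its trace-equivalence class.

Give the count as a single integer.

30

#0=a has no predecessor
#1=c depends on [0:a]
#2=x depends on [0:a]
#3=c depends on [1:c]
#4=y depends on [0:a]
#5=c depends on [3:c]
#6=c depends on [5:c]
sources: [0:a]
N(rest) = Σ N(rest − s) over sources s of rest; N(one piece) = 1:
  size 1 → [2]=1  [4]=1  [6]=1
  size 2 → [2,4]=2  [2,6]=2  [4,6]=2  [5,6]=1
  size 3 → [2,4,6]=6  [2,5,6]=3  [3,5,6]=1  [4,5,6]=3
  size 4 → [1,3,5,6]=1  [2,3,5,6]=4  [2,4,5,6]=12  [3,4,5,6]=4
  size 5 → [1,2,3,5,6]=5  [1,3,4,5,6]=5  [2,3,4,5,6]=20
  first=0(a) contributes 30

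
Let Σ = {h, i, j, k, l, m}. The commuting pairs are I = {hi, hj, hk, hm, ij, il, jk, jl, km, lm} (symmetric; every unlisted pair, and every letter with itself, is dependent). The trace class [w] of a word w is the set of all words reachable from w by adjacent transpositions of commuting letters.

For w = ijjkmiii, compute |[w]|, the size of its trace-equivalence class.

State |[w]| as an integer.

9

#0=i has no predecessor
#1=j has no predecessor
#2=j depends on [1:j]
#3=k depends on [0:i]
#4=m depends on [0:i, 2:j]
#5=i depends on [3:k, 4:m]
#6=i depends on [5:i]
#7=i depends on [6:i]
sources: [0:i, 1:j]
N(rest) = Σ N(rest − s) over sources s of rest; N(one piece) = 1:
  size 1 → [7]=1
  size 2 → [6,7]=1
  size 3 → [5,6,7]=1
  size 4 → [3,5,6,7]=1  [4,5,6,7]=1
  size 5 → [2,4,5,6,7]=1  [3,4,5,6,7]=2
  size 6 → [0,3,4,5,6,7]=2  [1,2,4,5,6,7]=1  [2,3,4,5,6,7]=3
  first=0(i) contributes 4
  first=1(j) contributes 5
|[w]| = 9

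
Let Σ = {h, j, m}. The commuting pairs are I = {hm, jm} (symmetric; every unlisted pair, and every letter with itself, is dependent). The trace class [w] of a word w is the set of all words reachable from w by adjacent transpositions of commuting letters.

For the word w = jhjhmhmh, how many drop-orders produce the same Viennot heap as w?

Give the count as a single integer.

drop 0:j onto floor
drop 1:h onto {0:j}
drop 2:j onto {1:h}
drop 3:h onto {2:j}
drop 4:m onto floor
drop 5:h onto {3:h}
drop 6:m onto {4:m}
drop 7:h onto {5:h}
ground layer = {0:j, 4:m}
drop-orders for the pieces not yet dropped (sum over which currently-grounded one goes next):
  1 to go: {6} 1  {7} 1
  2 to go: {4,6} 1  {5,7} 1  {6,7} 2
  3 to go: {3,5,7} 1  {4,6,7} 3  {5,6,7} 3
  4 to go: {2,3,5,7} 1  {3,5,6,7} 4  {4,5,6,7} 6
  5 to go: {1,2,3,5,7} 1  {2,3,5,6,7} 5  {3,4,5,6,7} 10
  6 to go: {0,1,2,3,5,7} 1  {1,2,3,5,6,7} 6  {2,3,4,5,6,7} 15
  if 0:j drops first: 21 orders
  if 4:m drops first: 7 orders
heap linearizations: 28

28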